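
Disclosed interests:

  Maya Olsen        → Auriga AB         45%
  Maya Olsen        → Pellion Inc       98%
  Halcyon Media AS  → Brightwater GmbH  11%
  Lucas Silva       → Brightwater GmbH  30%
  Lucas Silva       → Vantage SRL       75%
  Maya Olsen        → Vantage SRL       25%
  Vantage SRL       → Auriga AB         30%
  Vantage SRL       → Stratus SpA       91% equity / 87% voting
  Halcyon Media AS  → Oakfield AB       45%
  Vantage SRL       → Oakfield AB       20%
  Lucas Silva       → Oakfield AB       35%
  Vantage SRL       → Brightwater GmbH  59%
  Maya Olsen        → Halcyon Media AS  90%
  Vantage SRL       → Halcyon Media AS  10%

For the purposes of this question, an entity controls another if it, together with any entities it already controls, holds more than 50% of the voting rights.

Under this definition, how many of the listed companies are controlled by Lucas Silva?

4

Lucas holds 75% of Vantage, so Lucas controls Vantage.
Vantage and Lucas together hold 20% + 35% = 55% of Oakfield, so Lucas controls Oakfield.
Vantage holds 87% of Stratus, so Lucas controls Stratus.
Vantage and Lucas together hold 59% + 30% = 89% of Brightwater, so Lucas controls Brightwater.
No other company's threshold is met.
Lucas controls 4 companies.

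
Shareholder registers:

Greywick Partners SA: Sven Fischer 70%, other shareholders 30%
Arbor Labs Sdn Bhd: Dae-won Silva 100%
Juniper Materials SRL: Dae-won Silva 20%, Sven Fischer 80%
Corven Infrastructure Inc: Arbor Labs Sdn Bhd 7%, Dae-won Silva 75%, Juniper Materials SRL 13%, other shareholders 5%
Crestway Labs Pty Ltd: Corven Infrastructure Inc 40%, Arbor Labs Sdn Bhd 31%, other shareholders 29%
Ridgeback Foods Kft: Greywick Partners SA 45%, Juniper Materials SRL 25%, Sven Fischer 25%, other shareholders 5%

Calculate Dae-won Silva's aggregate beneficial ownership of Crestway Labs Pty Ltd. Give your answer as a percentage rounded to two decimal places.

Dae-won reaches Crestway along 4 paths.
Via Arbor → Corven: 100% × 7% × 40% = 2.8%.
Via Corven: 75% × 40% = 30%.
Via Juniper → Corven: 20% × 13% × 40% = 1.04%.
Via Arbor: 100% × 31% = 31%.
Total: 2.8% + 30% + 1.04% + 31% = 64.84%.

64.84%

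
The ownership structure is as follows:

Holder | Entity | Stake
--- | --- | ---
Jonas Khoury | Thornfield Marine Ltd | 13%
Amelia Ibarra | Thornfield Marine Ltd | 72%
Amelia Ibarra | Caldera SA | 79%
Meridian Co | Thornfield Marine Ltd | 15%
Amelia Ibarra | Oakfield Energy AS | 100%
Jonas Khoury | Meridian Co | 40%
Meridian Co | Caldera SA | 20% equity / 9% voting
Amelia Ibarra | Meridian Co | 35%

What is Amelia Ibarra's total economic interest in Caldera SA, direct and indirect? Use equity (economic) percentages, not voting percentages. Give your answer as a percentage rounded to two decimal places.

86.00%

Amelia reaches Caldera along 2 paths.
Direct stake: 79% = 79%.
Via Meridian: 35% × 20% = 7%.
Total: 79% + 7% = 86%.
Rounded: 86.00%.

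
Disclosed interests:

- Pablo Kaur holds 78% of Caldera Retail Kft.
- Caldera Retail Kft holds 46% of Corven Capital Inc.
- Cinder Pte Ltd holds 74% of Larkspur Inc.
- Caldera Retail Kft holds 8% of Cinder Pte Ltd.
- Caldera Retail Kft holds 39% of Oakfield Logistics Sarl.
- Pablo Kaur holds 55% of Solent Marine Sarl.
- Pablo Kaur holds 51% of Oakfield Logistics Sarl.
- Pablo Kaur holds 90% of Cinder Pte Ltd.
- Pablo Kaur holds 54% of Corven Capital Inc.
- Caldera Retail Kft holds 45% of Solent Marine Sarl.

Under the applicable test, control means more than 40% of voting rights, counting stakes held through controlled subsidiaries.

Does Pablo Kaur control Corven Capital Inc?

Yes

Pablo holds 78% of Caldera, so Pablo controls Caldera.
Pablo and Caldera together hold 54% + 46% = 100% of Corven, so Pablo controls Corven.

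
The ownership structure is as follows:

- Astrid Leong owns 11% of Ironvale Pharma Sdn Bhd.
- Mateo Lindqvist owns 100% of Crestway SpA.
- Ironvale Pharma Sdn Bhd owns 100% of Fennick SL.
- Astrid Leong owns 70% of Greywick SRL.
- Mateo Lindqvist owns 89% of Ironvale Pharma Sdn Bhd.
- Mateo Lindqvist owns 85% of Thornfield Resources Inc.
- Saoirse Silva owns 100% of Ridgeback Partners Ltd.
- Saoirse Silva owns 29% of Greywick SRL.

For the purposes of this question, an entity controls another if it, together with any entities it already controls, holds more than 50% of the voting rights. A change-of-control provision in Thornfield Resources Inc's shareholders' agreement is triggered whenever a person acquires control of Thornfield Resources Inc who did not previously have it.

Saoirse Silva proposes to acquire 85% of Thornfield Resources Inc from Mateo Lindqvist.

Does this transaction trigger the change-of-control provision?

The purchase adds only to Saoirse's holdings (Mateo's stake shrinks), so Saoirse is the only person who could newly come to control Thornfield.
Saoirse holds 100% of Ridgeback, so Saoirse controls Ridgeback.
Neither Saoirse nor any entity Saoirse controls holds any voting interest in Thornfield.
So before the transaction, Saoirse does not control Thornfield.
After the purchase, Saoirse holds 85% of Thornfield directly, and Mateo's stake falls to 0%.
Saoirse holds 85% of Thornfield, so Saoirse controls Thornfield.
Saoirse did not control Thornfield before and does after, so the clause is triggered.

Yes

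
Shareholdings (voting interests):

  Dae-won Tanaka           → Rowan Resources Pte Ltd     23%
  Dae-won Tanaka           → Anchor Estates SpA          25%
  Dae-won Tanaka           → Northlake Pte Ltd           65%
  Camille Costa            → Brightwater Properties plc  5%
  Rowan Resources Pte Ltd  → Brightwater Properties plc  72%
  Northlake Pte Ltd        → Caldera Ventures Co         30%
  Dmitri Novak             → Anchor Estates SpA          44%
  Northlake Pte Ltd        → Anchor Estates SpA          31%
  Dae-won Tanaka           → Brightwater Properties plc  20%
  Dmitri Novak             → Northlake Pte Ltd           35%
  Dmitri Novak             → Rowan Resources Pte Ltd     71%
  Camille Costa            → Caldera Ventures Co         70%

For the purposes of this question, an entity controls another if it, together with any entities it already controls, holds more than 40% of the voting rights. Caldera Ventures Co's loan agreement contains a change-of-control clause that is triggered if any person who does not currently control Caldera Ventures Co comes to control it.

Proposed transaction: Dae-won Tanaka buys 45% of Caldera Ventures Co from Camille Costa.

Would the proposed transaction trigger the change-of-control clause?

The purchase adds only to Dae-won's holdings (Camille's stake shrinks), so Dae-won is the only person who could newly come to control Caldera.
Dae-won holds 65% of Northlake, so Dae-won controls Northlake.
Dae-won and Northlake together hold 25% + 31% = 56% of Anchor, so Dae-won controls Anchor.
In Caldera, Dae-won's side holds only 30%, not > 40%.
So before the transaction, Dae-won does not control Caldera.
After the purchase, Dae-won holds 45% of Caldera directly, and Camille's stake falls to 25%.
Northlake and Dae-won together hold 30% + 45% = 75% of Caldera, so Dae-won controls Caldera.
Dae-won did not control Caldera before and does after, so the clause is triggered.

Yes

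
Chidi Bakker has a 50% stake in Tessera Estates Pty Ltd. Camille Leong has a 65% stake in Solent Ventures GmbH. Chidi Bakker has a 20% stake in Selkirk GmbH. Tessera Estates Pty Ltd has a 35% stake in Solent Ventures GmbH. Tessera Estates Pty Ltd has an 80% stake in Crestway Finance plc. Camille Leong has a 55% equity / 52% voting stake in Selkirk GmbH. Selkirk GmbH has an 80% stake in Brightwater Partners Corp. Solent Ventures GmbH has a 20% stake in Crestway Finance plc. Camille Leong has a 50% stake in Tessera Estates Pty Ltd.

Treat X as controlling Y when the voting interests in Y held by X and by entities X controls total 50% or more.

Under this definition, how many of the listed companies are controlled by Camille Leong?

5

Camille holds 50% of Tessera, so Camille controls Tessera.
Camille holds 52% of Selkirk, so Camille controls Selkirk.
Camille and Tessera together hold 65% + 35% = 100% of Solent, so Camille controls Solent.
Solent and Tessera together hold 20% + 80% = 100% of Crestway, so Camille controls Crestway.
Selkirk holds 80% of Brightwater, so Camille controls Brightwater.
Camille controls 5 companies.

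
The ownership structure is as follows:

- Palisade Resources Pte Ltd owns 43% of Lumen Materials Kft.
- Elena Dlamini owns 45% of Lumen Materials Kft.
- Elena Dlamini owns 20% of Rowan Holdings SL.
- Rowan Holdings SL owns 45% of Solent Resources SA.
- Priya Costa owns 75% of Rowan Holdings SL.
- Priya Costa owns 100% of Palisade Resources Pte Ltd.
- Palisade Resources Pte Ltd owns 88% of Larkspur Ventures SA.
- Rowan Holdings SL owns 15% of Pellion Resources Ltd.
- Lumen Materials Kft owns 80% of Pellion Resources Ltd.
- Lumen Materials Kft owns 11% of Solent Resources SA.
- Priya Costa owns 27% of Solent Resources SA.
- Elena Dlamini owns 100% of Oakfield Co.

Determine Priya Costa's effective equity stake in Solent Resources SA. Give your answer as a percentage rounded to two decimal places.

Priya reaches Solent along 3 paths.
Direct stake: 27% = 27%.
Via Palisade → Lumen: 100% × 43% × 11% = 4.73%.
Via Rowan: 75% × 45% = 33.75%.
Total: 27% + 4.73% + 33.75% = 65.48%.

65.48%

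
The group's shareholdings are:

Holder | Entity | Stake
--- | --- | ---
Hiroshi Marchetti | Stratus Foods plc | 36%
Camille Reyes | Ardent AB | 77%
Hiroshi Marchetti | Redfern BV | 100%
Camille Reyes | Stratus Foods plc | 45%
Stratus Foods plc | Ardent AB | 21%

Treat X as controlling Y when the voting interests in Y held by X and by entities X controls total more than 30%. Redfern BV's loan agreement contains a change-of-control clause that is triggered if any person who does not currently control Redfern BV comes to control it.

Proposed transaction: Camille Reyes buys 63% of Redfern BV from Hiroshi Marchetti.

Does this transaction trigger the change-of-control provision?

The purchase adds only to Camille's holdings (Hiroshi's stake shrinks), so Camille is the only person who could newly come to control Redfern.
Camille holds 45% of Stratus, so Camille controls Stratus.
Camille and Stratus together hold 77% + 21% = 98% of Ardent, so Camille controls Ardent.
Neither Camille nor any entity Camille controls holds any voting interest in Redfern.
So before the transaction, Camille does not control Redfern.
After the purchase, Camille holds 63% of Redfern directly, and Hiroshi's stake falls to 37%.
Camille holds 63% of Redfern, so Camille controls Redfern.
Camille did not control Redfern before and does after, so the clause is triggered.

Yes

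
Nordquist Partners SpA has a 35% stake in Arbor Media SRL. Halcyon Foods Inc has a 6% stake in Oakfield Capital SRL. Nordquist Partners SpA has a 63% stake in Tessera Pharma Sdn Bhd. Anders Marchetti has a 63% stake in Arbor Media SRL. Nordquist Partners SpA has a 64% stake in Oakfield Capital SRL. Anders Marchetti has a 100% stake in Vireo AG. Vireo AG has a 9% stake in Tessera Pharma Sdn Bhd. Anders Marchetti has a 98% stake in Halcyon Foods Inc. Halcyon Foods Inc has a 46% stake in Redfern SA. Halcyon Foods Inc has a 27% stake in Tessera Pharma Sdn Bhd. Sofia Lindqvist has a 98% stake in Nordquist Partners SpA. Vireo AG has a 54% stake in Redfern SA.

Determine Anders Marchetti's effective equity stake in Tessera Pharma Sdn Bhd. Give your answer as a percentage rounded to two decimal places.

35.46%

Anders reaches Tessera along 2 paths.
Via Vireo: 100% × 9% = 9%.
Via Halcyon: 98% × 27% = 26.46%.
Total: 9% + 26.46% = 35.46%.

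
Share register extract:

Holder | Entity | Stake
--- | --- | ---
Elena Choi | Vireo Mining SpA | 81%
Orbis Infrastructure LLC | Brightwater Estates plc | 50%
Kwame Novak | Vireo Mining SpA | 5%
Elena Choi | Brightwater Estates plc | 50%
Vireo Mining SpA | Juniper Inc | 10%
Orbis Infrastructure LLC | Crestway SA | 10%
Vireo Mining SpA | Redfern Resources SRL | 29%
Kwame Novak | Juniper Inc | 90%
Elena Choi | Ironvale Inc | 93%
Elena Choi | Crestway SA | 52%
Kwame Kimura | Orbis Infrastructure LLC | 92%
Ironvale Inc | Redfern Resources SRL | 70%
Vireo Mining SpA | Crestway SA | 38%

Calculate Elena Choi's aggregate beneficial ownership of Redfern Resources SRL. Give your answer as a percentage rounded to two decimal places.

88.59%

Elena reaches Redfern along 2 paths.
Via Ironvale: 93% × 70% = 65.1%.
Via Vireo: 81% × 29% = 23.49%.
Total: 65.1% + 23.49% = 88.59%.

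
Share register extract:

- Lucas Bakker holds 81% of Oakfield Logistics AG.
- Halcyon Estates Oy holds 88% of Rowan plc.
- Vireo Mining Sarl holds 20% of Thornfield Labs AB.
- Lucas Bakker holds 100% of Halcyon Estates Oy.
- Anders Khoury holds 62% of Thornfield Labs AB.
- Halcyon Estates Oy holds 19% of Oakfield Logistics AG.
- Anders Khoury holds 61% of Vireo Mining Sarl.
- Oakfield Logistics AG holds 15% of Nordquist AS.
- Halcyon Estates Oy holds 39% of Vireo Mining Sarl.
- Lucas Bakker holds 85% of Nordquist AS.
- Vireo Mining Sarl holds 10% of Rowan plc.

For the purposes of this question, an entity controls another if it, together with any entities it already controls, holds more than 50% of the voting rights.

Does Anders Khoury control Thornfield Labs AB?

Yes

Anders holds 61% of Vireo, so Anders controls Vireo.
Anders and Vireo together hold 62% + 20% = 82% of Thornfield, so Anders controls Thornfield.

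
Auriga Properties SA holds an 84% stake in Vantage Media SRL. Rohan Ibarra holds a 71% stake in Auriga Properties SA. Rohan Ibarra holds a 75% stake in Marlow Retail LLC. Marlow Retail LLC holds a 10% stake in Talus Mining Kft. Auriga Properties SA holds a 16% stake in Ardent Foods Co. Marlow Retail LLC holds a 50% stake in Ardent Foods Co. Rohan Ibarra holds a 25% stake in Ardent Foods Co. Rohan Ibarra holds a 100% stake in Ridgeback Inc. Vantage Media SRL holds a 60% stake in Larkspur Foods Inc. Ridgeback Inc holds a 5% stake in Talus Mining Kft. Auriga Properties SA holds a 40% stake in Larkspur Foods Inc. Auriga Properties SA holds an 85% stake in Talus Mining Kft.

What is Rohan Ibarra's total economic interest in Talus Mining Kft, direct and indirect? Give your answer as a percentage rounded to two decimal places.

Rohan reaches Talus along 3 paths.
Via Auriga: 71% × 85% = 60.35%.
Via Marlow: 75% × 10% = 7.5%.
Via Ridgeback: 100% × 5% = 5%.
Total: 60.35% + 7.5% + 5% = 72.85%.

72.85%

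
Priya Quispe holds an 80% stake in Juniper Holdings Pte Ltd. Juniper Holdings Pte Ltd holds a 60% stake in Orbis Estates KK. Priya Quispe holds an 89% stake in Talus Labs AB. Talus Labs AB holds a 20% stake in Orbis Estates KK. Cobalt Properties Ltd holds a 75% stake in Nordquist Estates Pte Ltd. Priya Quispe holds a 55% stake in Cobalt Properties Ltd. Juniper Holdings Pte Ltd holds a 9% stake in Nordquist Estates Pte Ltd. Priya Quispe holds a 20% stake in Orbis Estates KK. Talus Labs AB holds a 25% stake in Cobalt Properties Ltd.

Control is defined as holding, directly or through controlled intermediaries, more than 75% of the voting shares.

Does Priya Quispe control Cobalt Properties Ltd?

Yes

Priya holds 89% of Talus, so Priya controls Talus.
Talus and Priya together hold 25% + 55% = 80% of Cobalt, so Priya controls Cobalt.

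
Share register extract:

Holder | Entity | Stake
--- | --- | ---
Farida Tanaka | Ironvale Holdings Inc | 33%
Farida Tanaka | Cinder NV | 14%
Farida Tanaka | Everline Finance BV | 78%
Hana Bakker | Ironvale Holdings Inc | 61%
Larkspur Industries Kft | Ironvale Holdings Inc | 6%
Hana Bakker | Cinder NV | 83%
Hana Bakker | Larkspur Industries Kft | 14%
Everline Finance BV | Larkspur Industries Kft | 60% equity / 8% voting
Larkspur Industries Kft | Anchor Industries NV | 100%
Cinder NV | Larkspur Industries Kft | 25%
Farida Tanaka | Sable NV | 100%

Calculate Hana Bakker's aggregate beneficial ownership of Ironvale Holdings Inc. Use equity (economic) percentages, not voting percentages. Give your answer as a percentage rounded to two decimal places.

63.09%

Hana reaches Ironvale along 3 paths.
Direct stake: 61% = 61%.
Via Larkspur: 14% × 6% = 0.84%.
Via Cinder → Larkspur: 83% × 25% × 6% = 1.245%.
Total: 61% + 0.84% + 1.245% = 63.085%.
Rounded: 63.09%.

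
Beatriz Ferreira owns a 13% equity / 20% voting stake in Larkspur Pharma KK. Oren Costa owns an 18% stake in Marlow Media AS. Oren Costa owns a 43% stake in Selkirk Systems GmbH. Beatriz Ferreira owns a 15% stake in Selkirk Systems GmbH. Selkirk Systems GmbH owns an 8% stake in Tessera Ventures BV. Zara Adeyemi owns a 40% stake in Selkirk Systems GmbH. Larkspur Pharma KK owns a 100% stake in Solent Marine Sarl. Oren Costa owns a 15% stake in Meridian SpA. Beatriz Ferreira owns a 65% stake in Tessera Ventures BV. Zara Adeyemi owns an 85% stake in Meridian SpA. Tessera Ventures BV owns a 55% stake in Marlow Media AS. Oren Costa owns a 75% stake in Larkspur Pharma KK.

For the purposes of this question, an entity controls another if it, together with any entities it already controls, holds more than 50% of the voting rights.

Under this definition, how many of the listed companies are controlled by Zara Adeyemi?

1

Zara holds 85% of Meridian, so Zara controls Meridian.
No other company's threshold is met.
Zara controls 1 company.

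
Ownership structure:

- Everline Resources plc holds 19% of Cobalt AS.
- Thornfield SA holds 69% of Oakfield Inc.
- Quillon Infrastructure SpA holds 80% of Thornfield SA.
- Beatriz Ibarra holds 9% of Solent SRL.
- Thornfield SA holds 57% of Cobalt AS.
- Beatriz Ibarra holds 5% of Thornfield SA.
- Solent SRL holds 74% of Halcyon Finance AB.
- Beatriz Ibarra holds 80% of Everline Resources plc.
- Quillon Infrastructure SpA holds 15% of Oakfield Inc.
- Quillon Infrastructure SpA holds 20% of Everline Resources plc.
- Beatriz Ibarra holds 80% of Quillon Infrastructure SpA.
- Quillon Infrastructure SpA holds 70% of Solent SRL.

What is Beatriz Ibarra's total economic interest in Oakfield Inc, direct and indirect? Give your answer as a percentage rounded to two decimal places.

59.61%

Beatriz reaches Oakfield along 3 paths.
Via Quillon: 80% × 15% = 12%.
Via Quillon → Thornfield: 80% × 80% × 69% = 44.16%.
Via Thornfield: 5% × 69% = 3.45%.
Total: 12% + 44.16% + 3.45% = 59.61%.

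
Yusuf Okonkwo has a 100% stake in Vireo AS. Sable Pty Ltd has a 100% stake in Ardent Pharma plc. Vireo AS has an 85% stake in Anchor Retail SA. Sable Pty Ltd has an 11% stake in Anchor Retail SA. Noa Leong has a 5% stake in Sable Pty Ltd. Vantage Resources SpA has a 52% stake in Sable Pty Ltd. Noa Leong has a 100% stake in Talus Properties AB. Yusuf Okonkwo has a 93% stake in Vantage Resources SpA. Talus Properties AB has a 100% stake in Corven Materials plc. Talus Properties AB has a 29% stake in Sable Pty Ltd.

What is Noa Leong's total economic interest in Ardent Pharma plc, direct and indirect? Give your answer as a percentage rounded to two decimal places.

34.00%

Noa reaches Ardent along 2 paths.
Via Sable: 5% × 100% = 5%.
Via Talus → Sable: 100% × 29% × 100% = 29%.
Total: 5% + 29% = 34%.
Rounded: 34.00%.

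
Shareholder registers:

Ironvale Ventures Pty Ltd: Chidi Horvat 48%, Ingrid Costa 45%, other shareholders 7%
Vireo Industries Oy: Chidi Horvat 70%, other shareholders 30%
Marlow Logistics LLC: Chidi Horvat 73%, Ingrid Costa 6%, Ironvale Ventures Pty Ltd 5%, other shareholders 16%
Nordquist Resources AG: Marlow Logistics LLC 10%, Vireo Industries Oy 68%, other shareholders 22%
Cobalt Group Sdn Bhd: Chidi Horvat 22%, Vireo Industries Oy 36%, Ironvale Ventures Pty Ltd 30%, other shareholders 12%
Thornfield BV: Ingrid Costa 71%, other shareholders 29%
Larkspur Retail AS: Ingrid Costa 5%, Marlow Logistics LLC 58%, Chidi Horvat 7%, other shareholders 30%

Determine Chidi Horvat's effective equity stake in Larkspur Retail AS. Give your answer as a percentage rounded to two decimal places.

50.73%

Chidi reaches Larkspur along 3 paths.
Via Marlow: 73% × 58% = 42.34%.
Via Ironvale → Marlow: 48% × 5% × 58% = 1.392%.
Direct stake: 7% = 7%.
Total: 42.34% + 1.392% + 7% = 50.732%.
Rounded: 50.73%.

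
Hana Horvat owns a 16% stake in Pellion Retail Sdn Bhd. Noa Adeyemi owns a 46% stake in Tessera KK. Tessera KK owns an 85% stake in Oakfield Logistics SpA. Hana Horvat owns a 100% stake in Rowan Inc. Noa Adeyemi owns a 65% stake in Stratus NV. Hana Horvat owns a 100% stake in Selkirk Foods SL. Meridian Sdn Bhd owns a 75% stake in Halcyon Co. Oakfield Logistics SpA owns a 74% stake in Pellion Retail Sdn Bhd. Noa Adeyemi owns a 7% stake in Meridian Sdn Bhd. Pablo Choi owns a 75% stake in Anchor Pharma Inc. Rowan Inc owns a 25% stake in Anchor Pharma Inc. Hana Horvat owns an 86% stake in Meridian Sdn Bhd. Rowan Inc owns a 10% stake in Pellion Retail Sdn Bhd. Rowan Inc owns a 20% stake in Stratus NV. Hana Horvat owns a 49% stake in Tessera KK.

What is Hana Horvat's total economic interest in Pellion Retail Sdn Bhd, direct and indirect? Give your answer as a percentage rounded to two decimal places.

Hana reaches Pellion along 3 paths.
Direct stake: 16% = 16%.
Via Tessera → Oakfield: 49% × 85% × 74% = 30.821%.
Via Rowan: 100% × 10% = 10%.
Total: 16% + 30.821% + 10% = 56.821%.
Rounded: 56.82%.

56.82%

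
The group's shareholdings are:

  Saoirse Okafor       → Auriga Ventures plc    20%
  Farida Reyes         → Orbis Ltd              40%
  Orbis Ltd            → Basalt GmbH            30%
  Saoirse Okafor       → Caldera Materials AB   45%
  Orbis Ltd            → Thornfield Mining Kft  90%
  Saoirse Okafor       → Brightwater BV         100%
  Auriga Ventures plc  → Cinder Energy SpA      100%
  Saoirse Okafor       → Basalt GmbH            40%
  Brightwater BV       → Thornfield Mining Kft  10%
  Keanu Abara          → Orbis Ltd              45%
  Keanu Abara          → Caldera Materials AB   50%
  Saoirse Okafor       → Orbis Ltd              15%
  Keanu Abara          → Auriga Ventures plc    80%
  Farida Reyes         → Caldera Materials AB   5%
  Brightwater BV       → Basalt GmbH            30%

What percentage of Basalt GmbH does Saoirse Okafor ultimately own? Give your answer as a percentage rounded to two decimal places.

74.50%

Saoirse reaches Basalt along 3 paths.
Via Brightwater: 100% × 30% = 30%.
Via Orbis: 15% × 30% = 4.5%.
Direct stake: 40% = 40%.
Total: 30% + 4.5% + 40% = 74.5%.
Rounded: 74.50%.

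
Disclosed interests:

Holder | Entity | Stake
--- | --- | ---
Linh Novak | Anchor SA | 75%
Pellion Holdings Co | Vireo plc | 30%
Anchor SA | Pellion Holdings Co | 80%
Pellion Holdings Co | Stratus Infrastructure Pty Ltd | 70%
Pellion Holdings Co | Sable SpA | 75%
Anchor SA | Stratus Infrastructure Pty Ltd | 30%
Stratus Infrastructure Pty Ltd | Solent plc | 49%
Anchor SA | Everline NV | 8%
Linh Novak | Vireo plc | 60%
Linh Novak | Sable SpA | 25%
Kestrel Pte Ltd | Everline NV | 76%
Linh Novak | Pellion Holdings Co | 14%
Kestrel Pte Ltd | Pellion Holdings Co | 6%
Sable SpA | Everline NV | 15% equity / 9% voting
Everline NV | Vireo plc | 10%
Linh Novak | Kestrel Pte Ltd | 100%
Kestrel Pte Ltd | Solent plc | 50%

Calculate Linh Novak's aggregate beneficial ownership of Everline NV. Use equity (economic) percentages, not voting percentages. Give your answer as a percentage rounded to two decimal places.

94.75%

Linh reaches Everline along 6 paths.
Via Anchor: 75% × 8% = 6%.
Via Kestrel: 100% × 76% = 76%.
Via Kestrel → Pellion → Sable: 100% × 6% × 75% × 15% = 0.675%.
Via Anchor → Pellion → Sable: 75% × 80% × 75% × 15% = 6.75%.
Via Pellion → Sable: 14% × 75% × 15% = 1.575%.
Via Sable: 25% × 15% = 3.75%.
Total: 6% + 76% + 0.675% + 6.75% + 1.575% + 3.75% = 94.75%.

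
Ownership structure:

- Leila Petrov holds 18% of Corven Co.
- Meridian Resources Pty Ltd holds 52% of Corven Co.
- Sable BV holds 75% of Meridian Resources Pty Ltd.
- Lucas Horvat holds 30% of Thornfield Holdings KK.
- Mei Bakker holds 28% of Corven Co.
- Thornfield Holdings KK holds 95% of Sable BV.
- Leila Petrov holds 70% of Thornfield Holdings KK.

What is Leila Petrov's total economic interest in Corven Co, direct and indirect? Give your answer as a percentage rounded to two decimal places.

Leila reaches Corven along 2 paths.
Via Thornfield → Sable → Meridian: 70% × 95% × 75% × 52% = 25.935%.
Direct stake: 18% = 18%.
Total: 25.935% + 18% = 43.935%.
Rounded: 43.94%.

43.94%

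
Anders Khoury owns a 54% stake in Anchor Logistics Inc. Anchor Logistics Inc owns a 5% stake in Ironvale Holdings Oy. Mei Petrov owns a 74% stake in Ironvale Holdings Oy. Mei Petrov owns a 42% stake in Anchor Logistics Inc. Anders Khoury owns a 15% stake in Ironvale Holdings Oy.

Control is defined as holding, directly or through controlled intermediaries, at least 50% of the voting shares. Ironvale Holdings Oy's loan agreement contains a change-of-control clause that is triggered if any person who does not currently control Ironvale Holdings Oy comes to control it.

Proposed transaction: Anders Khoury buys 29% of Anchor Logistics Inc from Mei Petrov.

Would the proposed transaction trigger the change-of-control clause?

The purchase adds only to Anders's holdings (Mei's stake shrinks), so Anders is the only person who could newly come to control Ironvale.
Anders holds 54% of Anchor, so Anders controls Anchor.
In Ironvale, Anders's side holds only 15% + 5% = 20%, not ≥ 50%.
So before the transaction, Anders does not control Ironvale.
After the purchase, Anders's direct stake in Anchor rises to 54% + 29% = 83%, and Mei's stake falls to 13%.
Anders holds 83% of Anchor, so Anders controls Anchor.
After the transaction, Anders's side holds 15% + 5% = 20% of Ironvale, not ≥ 50%, so Anders still does not control Ironvale.
No new person acquires control, so the clause is not triggered.

No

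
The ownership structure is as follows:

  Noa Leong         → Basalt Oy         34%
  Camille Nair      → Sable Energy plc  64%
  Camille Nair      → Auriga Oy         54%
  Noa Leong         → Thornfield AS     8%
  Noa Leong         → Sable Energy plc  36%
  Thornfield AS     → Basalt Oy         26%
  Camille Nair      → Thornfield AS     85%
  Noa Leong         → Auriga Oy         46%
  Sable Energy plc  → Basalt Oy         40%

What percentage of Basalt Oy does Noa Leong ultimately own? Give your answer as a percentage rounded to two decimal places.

Noa reaches Basalt along 3 paths.
Via Thornfield: 8% × 26% = 2.08%.
Via Sable: 36% × 40% = 14.4%.
Direct stake: 34% = 34%.
Total: 2.08% + 14.4% + 34% = 50.48%.

50.48%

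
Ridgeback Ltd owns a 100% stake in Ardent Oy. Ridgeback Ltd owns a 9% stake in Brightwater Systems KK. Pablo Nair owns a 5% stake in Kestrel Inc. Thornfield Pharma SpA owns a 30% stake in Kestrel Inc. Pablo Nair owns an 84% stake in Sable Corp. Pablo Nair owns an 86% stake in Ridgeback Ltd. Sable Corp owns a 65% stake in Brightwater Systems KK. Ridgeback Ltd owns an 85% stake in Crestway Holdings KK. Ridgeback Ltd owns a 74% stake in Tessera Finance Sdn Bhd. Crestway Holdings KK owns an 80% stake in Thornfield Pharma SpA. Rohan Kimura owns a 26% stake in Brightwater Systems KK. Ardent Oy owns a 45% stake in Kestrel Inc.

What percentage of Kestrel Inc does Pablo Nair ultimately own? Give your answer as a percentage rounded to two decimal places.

61.24%

Pablo reaches Kestrel along 3 paths.
Via Ridgeback → Crestway → Thornfield: 86% × 85% × 80% × 30% = 17.544%.
Via Ridgeback → Ardent: 86% × 100% × 45% = 38.7%.
Direct stake: 5% = 5%.
Total: 17.544% + 38.7% + 5% = 61.244%.
Rounded: 61.24%.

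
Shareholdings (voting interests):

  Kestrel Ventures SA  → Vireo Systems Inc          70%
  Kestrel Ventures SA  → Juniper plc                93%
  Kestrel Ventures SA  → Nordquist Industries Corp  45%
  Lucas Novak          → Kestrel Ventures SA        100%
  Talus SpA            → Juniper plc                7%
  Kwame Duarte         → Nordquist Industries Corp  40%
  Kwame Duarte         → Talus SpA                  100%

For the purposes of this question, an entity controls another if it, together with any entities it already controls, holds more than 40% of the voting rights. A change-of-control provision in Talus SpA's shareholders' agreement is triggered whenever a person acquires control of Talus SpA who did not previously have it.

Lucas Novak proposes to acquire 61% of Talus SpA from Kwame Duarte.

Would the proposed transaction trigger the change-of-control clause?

Yes

The purchase adds only to Lucas's holdings (Kwame's stake shrinks), so Lucas is the only person who could newly come to control Talus.
Lucas holds 100% of Kestrel, so Lucas controls Kestrel.
Kestrel holds 93% of Juniper, so Lucas controls Juniper.
Kestrel holds 70% of Vireo, so Lucas controls Vireo.
Kestrel holds 45% of Nordquist, so Lucas controls Nordquist.
Neither Lucas nor any entity Lucas controls holds any voting interest in Talus.
So before the transaction, Lucas does not control Talus.
After the purchase, Lucas holds 61% of Talus directly, and Kwame's stake falls to 39%.
Lucas holds 61% of Talus, so Lucas controls Talus.
Lucas did not control Talus before and does after, so the clause is triggered.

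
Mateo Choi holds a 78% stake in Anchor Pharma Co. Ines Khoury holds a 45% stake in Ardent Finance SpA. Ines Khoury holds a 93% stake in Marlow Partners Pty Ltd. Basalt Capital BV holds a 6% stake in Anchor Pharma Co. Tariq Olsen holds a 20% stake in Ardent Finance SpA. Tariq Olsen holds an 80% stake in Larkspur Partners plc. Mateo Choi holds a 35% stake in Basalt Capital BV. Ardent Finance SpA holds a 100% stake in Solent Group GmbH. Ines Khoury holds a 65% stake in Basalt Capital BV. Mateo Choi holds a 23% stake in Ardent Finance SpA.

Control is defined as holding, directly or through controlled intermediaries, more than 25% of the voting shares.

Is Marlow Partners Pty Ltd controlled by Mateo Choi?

No

Mateo holds 35% of Basalt, so Mateo controls Basalt.
Mateo and Basalt together hold 78% + 6% = 84% of Anchor, so Mateo controls Anchor.
Neither Mateo nor any entity Mateo controls holds any voting interest in Marlow.
So Mateo does not control Marlow.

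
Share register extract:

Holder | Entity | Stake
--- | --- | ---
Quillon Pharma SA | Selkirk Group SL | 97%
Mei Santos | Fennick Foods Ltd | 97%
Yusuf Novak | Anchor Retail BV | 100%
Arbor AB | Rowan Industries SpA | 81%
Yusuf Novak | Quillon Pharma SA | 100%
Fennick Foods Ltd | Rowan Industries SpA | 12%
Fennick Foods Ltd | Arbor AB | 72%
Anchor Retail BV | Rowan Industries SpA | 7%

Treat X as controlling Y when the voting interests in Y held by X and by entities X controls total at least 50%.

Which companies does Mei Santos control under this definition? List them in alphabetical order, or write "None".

Mei holds 97% of Fennick, so Mei controls Fennick.
Fennick holds 72% of Arbor, so Mei controls Arbor.
Arbor and Fennick together hold 81% + 12% = 93% of Rowan, so Mei controls Rowan.
No other company's threshold is met.

Arbor AB, Fennick Foods Ltd, Rowan Industries SpA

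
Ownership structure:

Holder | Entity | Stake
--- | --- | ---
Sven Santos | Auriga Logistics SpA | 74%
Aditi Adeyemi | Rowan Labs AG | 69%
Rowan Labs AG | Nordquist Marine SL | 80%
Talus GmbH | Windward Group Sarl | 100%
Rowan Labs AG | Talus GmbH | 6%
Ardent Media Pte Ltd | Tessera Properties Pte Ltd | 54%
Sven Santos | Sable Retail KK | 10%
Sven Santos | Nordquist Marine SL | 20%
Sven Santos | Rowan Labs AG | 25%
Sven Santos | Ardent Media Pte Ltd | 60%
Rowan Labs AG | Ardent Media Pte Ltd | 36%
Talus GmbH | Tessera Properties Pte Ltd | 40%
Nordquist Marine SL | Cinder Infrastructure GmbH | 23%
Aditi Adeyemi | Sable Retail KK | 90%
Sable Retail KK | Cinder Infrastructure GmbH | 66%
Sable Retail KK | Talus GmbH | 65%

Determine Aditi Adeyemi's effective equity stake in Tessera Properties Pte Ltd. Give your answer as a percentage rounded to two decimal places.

38.47%

Aditi reaches Tessera along 3 paths.
Via Rowan → Talus: 69% × 6% × 40% = 1.656%.
Via Sable → Talus: 90% × 65% × 40% = 23.4%.
Via Rowan → Ardent: 69% × 36% × 54% = 13.4136%.
Total: 1.656% + 23.4% + 13.4136% = 38.4696%.
Rounded: 38.47%.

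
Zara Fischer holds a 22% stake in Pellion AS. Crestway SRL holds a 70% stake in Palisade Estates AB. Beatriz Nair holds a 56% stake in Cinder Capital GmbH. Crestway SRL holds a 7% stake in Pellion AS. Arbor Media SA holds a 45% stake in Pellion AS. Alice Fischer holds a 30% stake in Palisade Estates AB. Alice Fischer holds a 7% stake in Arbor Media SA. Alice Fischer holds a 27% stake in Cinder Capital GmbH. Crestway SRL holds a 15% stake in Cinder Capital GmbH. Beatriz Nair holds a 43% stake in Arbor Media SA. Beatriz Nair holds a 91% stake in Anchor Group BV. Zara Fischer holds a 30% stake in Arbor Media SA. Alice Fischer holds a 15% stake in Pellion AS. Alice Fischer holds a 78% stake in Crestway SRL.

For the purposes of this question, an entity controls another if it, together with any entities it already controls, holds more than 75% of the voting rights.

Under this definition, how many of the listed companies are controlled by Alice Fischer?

Alice holds 78% of Crestway, so Alice controls Crestway.
Crestway and Alice together hold 70% + 30% = 100% of Palisade, so Alice controls Palisade.
No other company's threshold is met.
Alice controls 2 companies.

2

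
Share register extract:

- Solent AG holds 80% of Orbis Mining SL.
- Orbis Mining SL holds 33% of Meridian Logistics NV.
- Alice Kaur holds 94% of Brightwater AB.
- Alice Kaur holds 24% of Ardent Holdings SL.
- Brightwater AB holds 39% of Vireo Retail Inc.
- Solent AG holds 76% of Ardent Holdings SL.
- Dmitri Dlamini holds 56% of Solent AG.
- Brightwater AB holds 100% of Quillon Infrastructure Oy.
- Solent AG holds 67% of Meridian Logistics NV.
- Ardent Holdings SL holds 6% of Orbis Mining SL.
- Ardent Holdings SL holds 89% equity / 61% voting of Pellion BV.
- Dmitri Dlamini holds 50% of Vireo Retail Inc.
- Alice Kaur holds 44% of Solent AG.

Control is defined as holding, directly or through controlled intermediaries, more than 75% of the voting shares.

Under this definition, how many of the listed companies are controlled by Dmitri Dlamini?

0

Dmitri's largest direct stake is 56% in Solent, which does not meet the threshold.
Dmitri controls 0 companies.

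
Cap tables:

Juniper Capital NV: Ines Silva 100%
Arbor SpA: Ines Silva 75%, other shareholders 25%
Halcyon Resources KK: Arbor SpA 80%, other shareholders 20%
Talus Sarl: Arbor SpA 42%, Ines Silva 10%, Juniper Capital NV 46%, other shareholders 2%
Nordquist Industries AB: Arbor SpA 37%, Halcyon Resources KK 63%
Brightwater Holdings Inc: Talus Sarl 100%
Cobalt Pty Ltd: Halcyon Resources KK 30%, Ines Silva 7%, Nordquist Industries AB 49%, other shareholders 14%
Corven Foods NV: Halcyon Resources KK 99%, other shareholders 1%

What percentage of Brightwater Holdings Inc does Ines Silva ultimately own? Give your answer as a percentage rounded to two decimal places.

87.50%

Ines reaches Brightwater along 3 paths.
Via Arbor → Talus: 75% × 42% × 100% = 31.5%.
Via Talus: 10% × 100% = 10%.
Via Juniper → Talus: 100% × 46% × 100% = 46%.
Total: 31.5% + 10% + 46% = 87.5%.
Rounded: 87.50%.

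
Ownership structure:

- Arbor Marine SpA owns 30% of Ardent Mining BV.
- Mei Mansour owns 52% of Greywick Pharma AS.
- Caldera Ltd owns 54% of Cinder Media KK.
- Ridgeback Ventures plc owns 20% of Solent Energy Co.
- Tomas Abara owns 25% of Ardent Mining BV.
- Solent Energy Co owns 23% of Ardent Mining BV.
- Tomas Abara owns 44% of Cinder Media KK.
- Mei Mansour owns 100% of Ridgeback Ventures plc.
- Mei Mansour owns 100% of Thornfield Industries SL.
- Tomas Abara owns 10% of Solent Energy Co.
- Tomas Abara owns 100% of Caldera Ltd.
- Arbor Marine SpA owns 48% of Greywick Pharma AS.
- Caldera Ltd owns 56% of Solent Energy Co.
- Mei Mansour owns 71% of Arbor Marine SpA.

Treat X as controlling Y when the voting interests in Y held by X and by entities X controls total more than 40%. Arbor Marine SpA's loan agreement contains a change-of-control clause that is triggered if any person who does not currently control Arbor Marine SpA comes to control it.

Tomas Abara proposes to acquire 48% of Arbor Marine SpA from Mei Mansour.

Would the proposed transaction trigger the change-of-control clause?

The purchase adds only to Tomas's holdings (Mei's stake shrinks), so Tomas is the only person who could newly come to control Arbor.
Tomas holds 100% of Caldera, so Tomas controls Caldera.
Caldera and Tomas together hold 56% + 10% = 66% of Solent, so Tomas controls Solent.
Caldera and Tomas together hold 54% + 44% = 98% of Cinder, so Tomas controls Cinder.
Solent and Tomas together hold 23% + 25% = 48% of Ardent, so Tomas controls Ardent.
Neither Tomas nor any entity Tomas controls holds any voting interest in Arbor.
So before the transaction, Tomas does not control Arbor.
After the purchase, Tomas holds 48% of Arbor directly, and Mei's stake falls to 23%.
Tomas holds 48% of Arbor, so Tomas controls Arbor.
Tomas did not control Arbor before and does after, so the clause is triggered.

Yes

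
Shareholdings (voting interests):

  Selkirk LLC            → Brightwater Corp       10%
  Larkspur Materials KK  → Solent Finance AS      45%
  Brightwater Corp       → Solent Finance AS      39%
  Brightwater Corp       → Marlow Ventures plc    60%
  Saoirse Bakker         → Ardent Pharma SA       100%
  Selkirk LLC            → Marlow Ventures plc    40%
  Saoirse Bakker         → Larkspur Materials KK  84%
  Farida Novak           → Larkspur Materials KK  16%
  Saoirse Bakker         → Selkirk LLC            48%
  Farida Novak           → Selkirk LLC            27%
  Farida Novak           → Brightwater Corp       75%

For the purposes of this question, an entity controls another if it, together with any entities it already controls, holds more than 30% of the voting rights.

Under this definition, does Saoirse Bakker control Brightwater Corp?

No

Saoirse holds 84% of Larkspur, so Saoirse controls Larkspur.
Saoirse holds 48% of Selkirk, so Saoirse controls Selkirk.
Larkspur holds 45% of Solent, so Saoirse controls Solent.
Selkirk holds 40% of Marlow, so Saoirse controls Marlow.
Saoirse holds 100% of Ardent, so Saoirse controls Ardent.
In Brightwater, Saoirse's side holds only 10%, not > 30%.
So Saoirse does not control Brightwater.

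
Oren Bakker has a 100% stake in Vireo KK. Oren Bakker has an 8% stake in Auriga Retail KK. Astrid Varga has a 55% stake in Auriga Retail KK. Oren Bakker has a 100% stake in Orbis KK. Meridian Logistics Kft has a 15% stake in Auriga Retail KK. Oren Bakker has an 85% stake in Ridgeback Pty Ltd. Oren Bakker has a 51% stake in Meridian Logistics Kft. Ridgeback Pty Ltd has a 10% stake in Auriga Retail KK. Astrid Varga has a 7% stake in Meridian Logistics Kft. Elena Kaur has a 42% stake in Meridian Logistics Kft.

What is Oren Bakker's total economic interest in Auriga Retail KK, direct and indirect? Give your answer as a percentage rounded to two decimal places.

Oren reaches Auriga along 3 paths.
Via Ridgeback: 85% × 10% = 8.5%.
Via Meridian: 51% × 15% = 7.65%.
Direct stake: 8% = 8%.
Total: 8.5% + 7.65% + 8% = 24.15%.

24.15%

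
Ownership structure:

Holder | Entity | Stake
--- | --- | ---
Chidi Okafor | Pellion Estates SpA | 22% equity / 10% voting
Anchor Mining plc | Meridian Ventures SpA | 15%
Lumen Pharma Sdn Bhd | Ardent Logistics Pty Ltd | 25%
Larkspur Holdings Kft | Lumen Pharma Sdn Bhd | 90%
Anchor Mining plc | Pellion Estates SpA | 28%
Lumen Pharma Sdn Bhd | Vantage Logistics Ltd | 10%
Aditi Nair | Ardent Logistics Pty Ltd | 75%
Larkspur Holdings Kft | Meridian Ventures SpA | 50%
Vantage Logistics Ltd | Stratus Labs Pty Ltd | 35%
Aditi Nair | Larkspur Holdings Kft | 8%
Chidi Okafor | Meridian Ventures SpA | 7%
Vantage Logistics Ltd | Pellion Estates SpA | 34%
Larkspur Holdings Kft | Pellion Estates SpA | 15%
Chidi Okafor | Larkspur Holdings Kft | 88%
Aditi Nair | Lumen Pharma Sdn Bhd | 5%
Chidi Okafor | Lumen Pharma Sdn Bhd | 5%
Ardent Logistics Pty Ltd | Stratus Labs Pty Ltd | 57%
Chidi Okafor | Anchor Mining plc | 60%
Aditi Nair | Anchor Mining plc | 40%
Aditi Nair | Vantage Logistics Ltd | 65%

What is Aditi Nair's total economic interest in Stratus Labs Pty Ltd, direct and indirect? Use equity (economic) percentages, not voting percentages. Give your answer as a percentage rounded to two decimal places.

67.67%

Aditi reaches Stratus along 6 paths.
Via Vantage: 65% × 35% = 22.75%.
Via Lumen → Vantage: 5% × 10% × 35% = 0.175%.
Via Larkspur → Lumen → Vantage: 8% × 90% × 10% × 35% = 0.252%.
Via Ardent: 75% × 57% = 42.75%.
Via Lumen → Ardent: 5% × 25% × 57% = 0.7125%.
Via Larkspur → Lumen → Ardent: 8% × 90% × 25% × 57% = 1.026%.
Total: 22.75% + 0.175% + 0.252% + 42.75% + 0.7125% + 1.026% = 67.6655%.
Rounded: 67.67%.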